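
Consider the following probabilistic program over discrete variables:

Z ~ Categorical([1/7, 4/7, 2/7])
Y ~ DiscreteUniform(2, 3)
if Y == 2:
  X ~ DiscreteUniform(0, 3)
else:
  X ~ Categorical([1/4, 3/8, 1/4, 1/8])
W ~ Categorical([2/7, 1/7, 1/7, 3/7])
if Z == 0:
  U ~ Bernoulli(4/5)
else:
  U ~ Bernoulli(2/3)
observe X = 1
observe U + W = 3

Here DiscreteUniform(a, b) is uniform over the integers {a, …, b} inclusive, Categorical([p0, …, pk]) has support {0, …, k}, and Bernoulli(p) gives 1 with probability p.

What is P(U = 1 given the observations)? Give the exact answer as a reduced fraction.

P(U = 1 | obs) = 8/19

Enumerate traces; 12 have nonzero weight after conditioning:
  (Z=0, Y=2, X=1, W=2, U=1) weight 1/490
  (Z=0, Y=2, X=1, W=3, U=0) weight 3/1960
  (Z=0, Y=3, X=1, W=2, U=1) weight 3/980
  (Z=0, Y=3, X=1, W=3, U=0) weight 9/3920
  (Z=1, Y=2, X=1, W=2, U=1) weight 1/147
  (Z=1, Y=2, X=1, W=3, U=0) weight 1/98
  (Z=1, Y=3, X=1, W=2, U=1) weight 1/98
  (Z=1, Y=3, X=1, W=3, U=0) weight 3/196
  … 4 more
Group by U:
  weight(U=0) = 33/784
  weight(U=1) = 3/98
Total weight = 33/784 + 3/98 = 57/784
P(U=0 | obs) = 33/784 / 57/784 = 11/19
P(U=1 | obs) = 3/98 / 57/784 = 8/19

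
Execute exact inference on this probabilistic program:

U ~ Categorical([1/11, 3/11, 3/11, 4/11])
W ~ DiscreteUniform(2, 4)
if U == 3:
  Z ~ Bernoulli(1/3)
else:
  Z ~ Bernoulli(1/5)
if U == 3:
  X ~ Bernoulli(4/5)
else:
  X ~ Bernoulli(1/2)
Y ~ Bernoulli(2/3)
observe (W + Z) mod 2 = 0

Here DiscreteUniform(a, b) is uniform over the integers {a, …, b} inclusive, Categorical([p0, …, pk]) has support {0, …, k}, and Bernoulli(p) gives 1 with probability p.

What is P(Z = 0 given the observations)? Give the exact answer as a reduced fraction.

P(Z = 0 | obs) = 248/289

Enumerate traces; 48 have nonzero weight after conditioning:
  (U=0, W=2, Z=0, X=0, Y=0) weight 2/495
  (U=0, W=2, Z=0, X=0, Y=1) weight 4/495
  (U=0, W=2, Z=0, X=1, Y=0) weight 2/495
  (U=0, W=2, Z=0, X=1, Y=1) weight 4/495
  (U=0, W=3, Z=1, X=0, Y=0) weight 1/990
  (U=0, W=3, Z=1, X=0, Y=1) weight 1/495
  (U=0, W=3, Z=1, X=1, Y=0) weight 1/990
  (U=0, W=3, Z=1, X=1, Y=1) weight 1/495
  … 40 more
Group by Z:
  weight(Z=0) = 248/495
  weight(Z=1) = 41/495
Total weight = 248/495 + 41/495 = 289/495
P(Z=0 | obs) = 248/495 / 289/495 = 248/289
P(Z=1 | obs) = 41/495 / 289/495 = 41/289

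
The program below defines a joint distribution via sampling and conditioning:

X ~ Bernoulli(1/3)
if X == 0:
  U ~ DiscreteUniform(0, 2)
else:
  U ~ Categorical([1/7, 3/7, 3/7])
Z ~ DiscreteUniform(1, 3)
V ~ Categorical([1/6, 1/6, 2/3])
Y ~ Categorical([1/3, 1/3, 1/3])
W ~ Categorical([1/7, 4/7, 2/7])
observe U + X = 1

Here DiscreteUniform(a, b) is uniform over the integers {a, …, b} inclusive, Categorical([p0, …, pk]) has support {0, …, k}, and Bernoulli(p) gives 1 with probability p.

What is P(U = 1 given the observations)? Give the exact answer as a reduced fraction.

Enumerate traces; 162 have nonzero weight after conditioning:
  (X=0, U=1, Z=1, V=0, Y=0, W=0) weight 1/1701
  (X=0, U=1, Z=1, V=0, Y=0, W=1) weight 4/1701
  (X=0, U=1, Z=1, V=0, Y=0, W=2) weight 2/1701
  (X=0, U=1, Z=1, V=0, Y=1, W=0) weight 1/1701
  (X=0, U=1, Z=1, V=0, Y=1, W=1) weight 4/1701
  (X=0, U=1, Z=1, V=0, Y=1, W=2) weight 2/1701
  (X=0, U=1, Z=1, V=0, Y=2, W=0) weight 1/1701
  (X=0, U=1, Z=1, V=0, Y=2, W=1) weight 4/1701
  (X=1, U=0, Z=1, V=0, Y=0, W=0) weight 1/7938
  … 153 more
Group by U:
  weight(U=0) = 1/21
  weight(U=1) = 2/9
Total weight = 1/21 + 2/9 = 17/63
P(U=0 | obs) = 1/21 / 17/63 = 3/17
P(U=1 | obs) = 2/9 / 17/63 = 14/17

P(U = 1 | obs) = 14/17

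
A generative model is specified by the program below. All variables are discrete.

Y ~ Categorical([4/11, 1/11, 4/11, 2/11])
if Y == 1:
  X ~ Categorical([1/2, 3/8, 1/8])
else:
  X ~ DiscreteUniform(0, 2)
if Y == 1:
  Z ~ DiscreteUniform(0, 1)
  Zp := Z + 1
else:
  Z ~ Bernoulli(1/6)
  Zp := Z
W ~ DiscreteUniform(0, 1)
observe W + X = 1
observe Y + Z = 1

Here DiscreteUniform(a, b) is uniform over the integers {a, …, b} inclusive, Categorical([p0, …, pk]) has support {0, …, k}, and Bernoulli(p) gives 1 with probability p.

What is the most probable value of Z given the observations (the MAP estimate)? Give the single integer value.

Enumerate traces; 4 have nonzero weight after conditioning:
  (Y=0, X=0, Z=1, W=1) weight 1/99
  (Y=0, X=1, Z=1, W=0) weight 1/99
  (Y=1, X=0, Z=0, W=1) weight 1/88
  (Y=1, X=1, Z=0, W=0) weight 3/352
Group by Z:
  weight(Z=0) = 7/352
  weight(Z=1) = 2/99
Total weight = 7/352 + 2/99 = 127/3168
P(Z=0 | obs) = 7/352 / 127/3168 = 63/127
P(Z=1 | obs) = 2/99 / 127/3168 = 64/127
argmax = 1

argmax_v P(Z = v | obs) = 1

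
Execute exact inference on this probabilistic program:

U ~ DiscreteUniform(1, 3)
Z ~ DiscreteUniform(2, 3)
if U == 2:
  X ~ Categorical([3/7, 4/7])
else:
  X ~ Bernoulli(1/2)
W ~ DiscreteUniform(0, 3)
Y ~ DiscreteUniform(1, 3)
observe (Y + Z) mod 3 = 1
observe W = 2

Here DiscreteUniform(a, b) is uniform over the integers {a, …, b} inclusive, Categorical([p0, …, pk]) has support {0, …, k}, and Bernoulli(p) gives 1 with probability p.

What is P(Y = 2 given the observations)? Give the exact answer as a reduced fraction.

P(Y = 2 | obs) = 1/2

Enumerate traces; 12 have nonzero weight after conditioning:
  (U=1, Z=2, X=0, W=2, Y=2) weight 1/144
  (U=1, Z=2, X=1, W=2, Y=2) weight 1/144
  (U=1, Z=3, X=0, W=2, Y=1) weight 1/144
  (U=1, Z=3, X=1, W=2, Y=1) weight 1/144
  (U=2, Z=2, X=0, W=2, Y=2) weight 1/168
  (U=2, Z=2, X=1, W=2, Y=2) weight 1/126
  (U=2, Z=3, X=0, W=2, Y=1) weight 1/168
  (U=2, Z=3, X=1, W=2, Y=1) weight 1/126
  … 4 more
Group by Y:
  weight(Y=1) = 1/24
  weight(Y=2) = 1/24
Total weight = 1/24 + 1/24 = 1/12
P(Y=1 | obs) = 1/24 / 1/12 = 1/2
P(Y=2 | obs) = 1/24 / 1/12 = 1/2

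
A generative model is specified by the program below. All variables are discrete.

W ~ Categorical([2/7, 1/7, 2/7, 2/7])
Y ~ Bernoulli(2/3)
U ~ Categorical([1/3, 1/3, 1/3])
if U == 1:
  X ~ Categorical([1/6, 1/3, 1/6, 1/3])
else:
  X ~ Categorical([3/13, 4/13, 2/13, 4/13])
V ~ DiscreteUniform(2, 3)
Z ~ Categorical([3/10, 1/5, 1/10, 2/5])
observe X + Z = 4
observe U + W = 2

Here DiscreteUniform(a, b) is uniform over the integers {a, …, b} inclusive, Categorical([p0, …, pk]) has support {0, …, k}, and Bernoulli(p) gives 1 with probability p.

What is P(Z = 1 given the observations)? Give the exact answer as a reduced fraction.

P(Z = 1 | obs) = 4/13

Enumerate traces; 36 have nonzero weight after conditioning:
  (W=0, Y=0, U=2, X=1, V=2, Z=3) weight 8/4095
  (W=0, Y=0, U=2, X=1, V=3, Z=3) weight 8/4095
  (W=0, Y=0, U=2, X=2, V=2, Z=2) weight 1/4095
  (W=0, Y=0, U=2, X=2, V=3, Z=2) weight 1/4095
  (W=0, Y=0, U=2, X=3, V=2, Z=1) weight 4/4095
  (W=0, Y=0, U=2, X=3, V=3, Z=1) weight 4/4095
  (W=0, Y=1, U=2, X=1, V=2, Z=3) weight 16/4095
  (W=0, Y=1, U=2, X=1, V=3, Z=3) weight 16/4095
  … 28 more
Group by Z:
  weight(Z=1) = 61/4095
  weight(Z=2) = 61/16380
  weight(Z=3) = 122/4095
Total weight = 61/4095 + 61/16380 + 122/4095 = 61/1260
P(Z=1 | obs) = 61/4095 / 61/1260 = 4/13
P(Z=2 | obs) = 61/16380 / 61/1260 = 1/13
P(Z=3 | obs) = 122/4095 / 61/1260 = 8/13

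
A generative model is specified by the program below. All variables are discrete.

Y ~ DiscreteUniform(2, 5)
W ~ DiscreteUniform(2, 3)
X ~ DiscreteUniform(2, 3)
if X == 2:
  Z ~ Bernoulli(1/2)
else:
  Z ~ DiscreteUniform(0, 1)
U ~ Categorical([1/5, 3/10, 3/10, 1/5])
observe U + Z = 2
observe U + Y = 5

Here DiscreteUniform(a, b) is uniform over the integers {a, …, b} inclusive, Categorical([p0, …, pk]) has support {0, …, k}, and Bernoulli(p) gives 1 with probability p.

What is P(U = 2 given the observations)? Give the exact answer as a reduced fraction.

Enumerate traces; 8 have nonzero weight after conditioning:
  (Y=3, W=2, X=2, Z=0, U=2) weight 3/320
  (Y=3, W=2, X=3, Z=0, U=2) weight 3/320
  (Y=3, W=3, X=2, Z=0, U=2) weight 3/320
  (Y=3, W=3, X=3, Z=0, U=2) weight 3/320
  (Y=4, W=2, X=2, Z=1, U=1) weight 3/320
  (Y=4, W=2, X=3, Z=1, U=1) weight 3/320
  (Y=4, W=3, X=2, Z=1, U=1) weight 3/320
  (Y=4, W=3, X=3, Z=1, U=1) weight 3/320
Group by U:
  weight(U=1) = 3/80
  weight(U=2) = 3/80
Total weight = 3/80 + 3/80 = 3/40
P(U=1 | obs) = 3/80 / 3/40 = 1/2
P(U=2 | obs) = 3/80 / 3/40 = 1/2

P(U = 2 | obs) = 1/2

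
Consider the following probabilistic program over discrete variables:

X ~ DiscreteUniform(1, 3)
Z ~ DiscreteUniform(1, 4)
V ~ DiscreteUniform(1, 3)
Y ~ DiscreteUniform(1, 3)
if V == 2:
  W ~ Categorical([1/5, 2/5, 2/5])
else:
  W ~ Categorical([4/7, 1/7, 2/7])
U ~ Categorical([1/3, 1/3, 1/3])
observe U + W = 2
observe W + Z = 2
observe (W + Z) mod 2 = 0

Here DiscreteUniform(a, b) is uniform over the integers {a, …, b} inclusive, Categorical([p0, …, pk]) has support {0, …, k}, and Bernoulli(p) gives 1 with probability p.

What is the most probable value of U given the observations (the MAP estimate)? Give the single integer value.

argmax_v P(U = v | obs) = 2

Enumerate traces; 54 have nonzero weight after conditioning:
  (X=1, Z=1, V=1, Y=1, W=1, U=1) weight 1/2268
  (X=1, Z=1, V=1, Y=2, W=1, U=1) weight 1/2268
  (X=1, Z=1, V=1, Y=3, W=1, U=1) weight 1/2268
  (X=1, Z=1, V=2, Y=1, W=1, U=1) weight 1/810
  (X=1, Z=1, V=2, Y=2, W=1, U=1) weight 1/810
  (X=1, Z=1, V=2, Y=3, W=1, U=1) weight 1/810
  (X=1, Z=1, V=3, Y=1, W=1, U=1) weight 1/2268
  (X=1, Z=1, V=3, Y=2, W=1, U=1) weight 1/2268
  (X=1, Z=2, V=1, Y=1, W=0, U=2) weight 1/567
  … 45 more
Group by U:
  weight(U=1) = 2/105
  weight(U=2) = 47/1260
Total weight = 2/105 + 47/1260 = 71/1260
P(U=1 | obs) = 2/105 / 71/1260 = 24/71
P(U=2 | obs) = 47/1260 / 71/1260 = 47/71
argmax = 2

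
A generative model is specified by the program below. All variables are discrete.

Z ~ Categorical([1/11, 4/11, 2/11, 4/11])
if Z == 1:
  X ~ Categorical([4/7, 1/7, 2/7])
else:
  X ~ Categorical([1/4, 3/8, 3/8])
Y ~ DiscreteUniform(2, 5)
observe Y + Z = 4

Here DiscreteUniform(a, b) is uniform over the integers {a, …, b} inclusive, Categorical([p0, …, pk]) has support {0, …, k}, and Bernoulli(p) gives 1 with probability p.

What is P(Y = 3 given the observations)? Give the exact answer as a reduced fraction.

Enumerate traces; 9 have nonzero weight after conditioning:
  (Z=0, X=0, Y=4) weight 1/176
  (Z=0, X=1, Y=4) weight 3/352
  (Z=0, X=2, Y=4) weight 3/352
  (Z=1, X=0, Y=3) weight 4/77
  (Z=1, X=1, Y=3) weight 1/77
  (Z=1, X=2, Y=3) weight 2/77
  (Z=2, X=0, Y=2) weight 1/88
  (Z=2, X=1, Y=2) weight 3/176
  … 1 more
Group by Y:
  weight(Y=2) = 1/22
  weight(Y=3) = 1/11
  weight(Y=4) = 1/44
Total weight = 1/22 + 1/11 + 1/44 = 7/44
P(Y=2 | obs) = 1/22 / 7/44 = 2/7
P(Y=3 | obs) = 1/11 / 7/44 = 4/7
P(Y=4 | obs) = 1/44 / 7/44 = 1/7

P(Y = 3 | obs) = 4/7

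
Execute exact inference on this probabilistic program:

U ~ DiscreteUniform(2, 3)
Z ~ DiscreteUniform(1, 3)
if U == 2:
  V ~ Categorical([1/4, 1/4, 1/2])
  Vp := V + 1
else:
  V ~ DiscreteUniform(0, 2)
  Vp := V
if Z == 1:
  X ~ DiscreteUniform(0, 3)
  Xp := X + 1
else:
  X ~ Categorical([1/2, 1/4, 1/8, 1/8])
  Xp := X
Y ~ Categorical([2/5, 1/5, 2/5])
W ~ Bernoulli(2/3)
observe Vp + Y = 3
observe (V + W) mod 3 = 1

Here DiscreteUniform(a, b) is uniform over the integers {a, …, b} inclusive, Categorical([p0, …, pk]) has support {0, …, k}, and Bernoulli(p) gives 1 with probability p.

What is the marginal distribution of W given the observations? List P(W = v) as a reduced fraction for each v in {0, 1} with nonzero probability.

P(W=0) = 11/23, P(W=1) = 12/23

Enumerate traces; 36 have nonzero weight after conditioning:
  (U=2, Z=1, V=0, X=0, Y=2, W=1) weight 1/360
  (U=2, Z=1, V=0, X=1, Y=2, W=1) weight 1/360
  (U=2, Z=1, V=0, X=2, Y=2, W=1) weight 1/360
  (U=2, Z=1, V=0, X=3, Y=2, W=1) weight 1/360
  (U=2, Z=1, V=1, X=0, Y=1, W=0) weight 1/1440
  (U=2, Z=1, V=1, X=1, Y=1, W=0) weight 1/1440
  (U=2, Z=1, V=1, X=2, Y=1, W=0) weight 1/1440
  (U=2, Z=1, V=1, X=3, Y=1, W=0) weight 1/1440
  … 28 more
Group by W:
  weight(W=0) = 11/360
  weight(W=1) = 1/30
Total weight = 11/360 + 1/30 = 23/360
P(W=0 | obs) = 11/360 / 23/360 = 11/23
P(W=1 | obs) = 1/30 / 23/360 = 12/23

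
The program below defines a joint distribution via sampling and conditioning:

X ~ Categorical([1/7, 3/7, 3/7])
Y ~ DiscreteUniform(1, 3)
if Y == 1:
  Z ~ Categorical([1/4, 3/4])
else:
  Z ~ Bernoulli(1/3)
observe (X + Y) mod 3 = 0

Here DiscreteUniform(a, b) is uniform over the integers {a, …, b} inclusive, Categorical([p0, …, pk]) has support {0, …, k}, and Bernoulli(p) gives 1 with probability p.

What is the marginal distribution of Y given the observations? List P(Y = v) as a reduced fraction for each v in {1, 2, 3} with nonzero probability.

P(Y=1) = 3/7, P(Y=2) = 3/7, P(Y=3) = 1/7

Enumerate traces; 6 have nonzero weight after conditioning:
  (X=0, Y=3, Z=0) weight 2/63
  (X=0, Y=3, Z=1) weight 1/63
  (X=1, Y=2, Z=0) weight 2/21
  (X=1, Y=2, Z=1) weight 1/21
  (X=2, Y=1, Z=0) weight 1/28
  (X=2, Y=1, Z=1) weight 3/28
Group by Y:
  weight(Y=1) = 1/7
  weight(Y=2) = 1/7
  weight(Y=3) = 1/21
Total weight = 1/7 + 1/7 + 1/21 = 1/3
P(Y=1 | obs) = 1/7 / 1/3 = 3/7
P(Y=2 | obs) = 1/7 / 1/3 = 3/7
P(Y=3 | obs) = 1/21 / 1/3 = 1/7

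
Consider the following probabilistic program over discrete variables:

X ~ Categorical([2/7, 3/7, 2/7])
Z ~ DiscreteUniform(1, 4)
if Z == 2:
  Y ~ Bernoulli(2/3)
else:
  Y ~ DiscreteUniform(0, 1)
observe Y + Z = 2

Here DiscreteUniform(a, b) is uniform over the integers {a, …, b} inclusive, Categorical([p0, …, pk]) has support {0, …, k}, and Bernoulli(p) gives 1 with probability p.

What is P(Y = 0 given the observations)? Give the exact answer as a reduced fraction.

Enumerate traces; 6 have nonzero weight after conditioning:
  (X=0, Z=1, Y=1) weight 1/28
  (X=0, Z=2, Y=0) weight 1/42
  (X=1, Z=1, Y=1) weight 3/56
  (X=1, Z=2, Y=0) weight 1/28
  (X=2, Z=1, Y=1) weight 1/28
  (X=2, Z=2, Y=0) weight 1/42
Group by Y:
  weight(Y=0) = 1/12
  weight(Y=1) = 1/8
Total weight = 1/12 + 1/8 = 5/24
P(Y=0 | obs) = 1/12 / 5/24 = 2/5
P(Y=1 | obs) = 1/8 / 5/24 = 3/5

P(Y = 0 | obs) = 2/5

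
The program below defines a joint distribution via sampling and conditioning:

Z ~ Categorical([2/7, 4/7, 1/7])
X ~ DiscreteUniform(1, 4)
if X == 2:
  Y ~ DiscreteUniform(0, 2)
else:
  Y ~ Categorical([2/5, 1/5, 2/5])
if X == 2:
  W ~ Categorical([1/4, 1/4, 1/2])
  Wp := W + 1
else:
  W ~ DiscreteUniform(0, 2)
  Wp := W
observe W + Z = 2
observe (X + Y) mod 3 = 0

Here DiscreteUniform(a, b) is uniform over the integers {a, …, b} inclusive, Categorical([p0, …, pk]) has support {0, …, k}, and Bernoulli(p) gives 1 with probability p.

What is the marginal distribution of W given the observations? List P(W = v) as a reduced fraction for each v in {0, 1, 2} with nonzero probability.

P(W=0) = 29/213, P(W=1) = 116/213, P(W=2) = 68/213

Enumerate traces; 12 have nonzero weight after conditioning:
  (Z=0, X=1, Y=2, W=2) weight 1/105
  (Z=0, X=2, Y=1, W=2) weight 1/84
  (Z=0, X=3, Y=0, W=2) weight 1/105
  (Z=0, X=4, Y=2, W=2) weight 1/105
  (Z=1, X=1, Y=2, W=1) weight 2/105
  (Z=1, X=2, Y=1, W=1) weight 1/84
  (Z=1, X=3, Y=0, W=1) weight 2/105
  (Z=1, X=4, Y=2, W=1) weight 2/105
  (Z=2, X=1, Y=2, W=0) weight 1/210
  … 3 more
Group by W:
  weight(W=0) = 29/1680
  weight(W=1) = 29/420
  weight(W=2) = 17/420
Total weight = 29/1680 + 29/420 + 17/420 = 71/560
P(W=0 | obs) = 29/1680 / 71/560 = 29/213
P(W=1 | obs) = 29/420 / 71/560 = 116/213
P(W=2 | obs) = 17/420 / 71/560 = 68/213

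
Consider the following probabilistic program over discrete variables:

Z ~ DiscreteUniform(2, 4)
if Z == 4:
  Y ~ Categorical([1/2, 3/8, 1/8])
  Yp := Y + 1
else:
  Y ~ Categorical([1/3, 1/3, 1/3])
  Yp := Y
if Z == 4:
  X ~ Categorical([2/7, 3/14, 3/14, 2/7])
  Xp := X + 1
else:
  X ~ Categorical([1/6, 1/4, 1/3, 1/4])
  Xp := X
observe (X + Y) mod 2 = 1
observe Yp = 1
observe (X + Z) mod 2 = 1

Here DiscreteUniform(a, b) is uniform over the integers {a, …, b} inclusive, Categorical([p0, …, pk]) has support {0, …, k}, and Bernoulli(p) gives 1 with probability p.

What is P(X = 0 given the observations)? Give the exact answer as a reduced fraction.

P(X = 0 | obs) = 2/15

Enumerate traces; 4 have nonzero weight after conditioning:
  (Z=3, Y=1, X=0) weight 1/54
  (Z=3, Y=1, X=2) weight 1/27
  (Z=4, Y=0, X=1) weight 1/28
  (Z=4, Y=0, X=3) weight 1/21
Group by X:
  weight(X=0) = 1/54
  weight(X=1) = 1/28
  weight(X=2) = 1/27
  weight(X=3) = 1/21
Total weight = 1/54 + 1/28 + 1/27 + 1/21 = 5/36
P(X=0 | obs) = 1/54 / 5/36 = 2/15
P(X=1 | obs) = 1/28 / 5/36 = 9/35
P(X=2 | obs) = 1/27 / 5/36 = 4/15
P(X=3 | obs) = 1/21 / 5/36 = 12/35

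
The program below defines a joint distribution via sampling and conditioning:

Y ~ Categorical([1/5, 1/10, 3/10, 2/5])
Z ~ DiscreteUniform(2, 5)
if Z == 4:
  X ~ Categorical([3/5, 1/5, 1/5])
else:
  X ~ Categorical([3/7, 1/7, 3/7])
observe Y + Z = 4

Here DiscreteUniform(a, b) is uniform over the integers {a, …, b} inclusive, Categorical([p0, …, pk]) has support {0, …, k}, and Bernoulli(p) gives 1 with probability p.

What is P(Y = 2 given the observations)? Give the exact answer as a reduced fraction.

Enumerate traces; 9 have nonzero weight after conditioning:
  (Y=0, Z=4, X=0) weight 3/100
  (Y=0, Z=4, X=1) weight 1/100
  (Y=0, Z=4, X=2) weight 1/100
  (Y=1, Z=3, X=0) weight 3/280
  (Y=1, Z=3, X=1) weight 1/280
  (Y=1, Z=3, X=2) weight 3/280
  (Y=2, Z=2, X=0) weight 9/280
  (Y=2, Z=2, X=1) weight 3/280
  … 1 more
Group by Y:
  weight(Y=0) = 1/20
  weight(Y=1) = 1/40
  weight(Y=2) = 3/40
Total weight = 1/20 + 1/40 + 3/40 = 3/20
P(Y=0 | obs) = 1/20 / 3/20 = 1/3
P(Y=1 | obs) = 1/40 / 3/20 = 1/6
P(Y=2 | obs) = 3/40 / 3/20 = 1/2

P(Y = 2 | obs) = 1/2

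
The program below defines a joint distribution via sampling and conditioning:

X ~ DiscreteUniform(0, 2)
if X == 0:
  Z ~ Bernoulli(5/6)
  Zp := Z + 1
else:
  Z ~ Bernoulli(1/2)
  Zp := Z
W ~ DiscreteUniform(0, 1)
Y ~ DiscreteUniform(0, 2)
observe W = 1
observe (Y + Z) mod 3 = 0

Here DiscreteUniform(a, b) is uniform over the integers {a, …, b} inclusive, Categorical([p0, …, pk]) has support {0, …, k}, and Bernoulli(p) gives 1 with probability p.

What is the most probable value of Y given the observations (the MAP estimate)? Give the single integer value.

Enumerate traces; 6 have nonzero weight after conditioning:
  (X=0, Z=0, W=1, Y=0) weight 1/108
  (X=0, Z=1, W=1, Y=2) weight 5/108
  (X=1, Z=0, W=1, Y=0) weight 1/36
  (X=1, Z=1, W=1, Y=2) weight 1/36
  (X=2, Z=0, W=1, Y=0) weight 1/36
  (X=2, Z=1, W=1, Y=2) weight 1/36
Group by Y:
  weight(Y=0) = 7/108
  weight(Y=2) = 11/108
Total weight = 7/108 + 11/108 = 1/6
P(Y=0 | obs) = 7/108 / 1/6 = 7/18
P(Y=2 | obs) = 11/108 / 1/6 = 11/18
argmax = 2

argmax_v P(Y = v | obs) = 2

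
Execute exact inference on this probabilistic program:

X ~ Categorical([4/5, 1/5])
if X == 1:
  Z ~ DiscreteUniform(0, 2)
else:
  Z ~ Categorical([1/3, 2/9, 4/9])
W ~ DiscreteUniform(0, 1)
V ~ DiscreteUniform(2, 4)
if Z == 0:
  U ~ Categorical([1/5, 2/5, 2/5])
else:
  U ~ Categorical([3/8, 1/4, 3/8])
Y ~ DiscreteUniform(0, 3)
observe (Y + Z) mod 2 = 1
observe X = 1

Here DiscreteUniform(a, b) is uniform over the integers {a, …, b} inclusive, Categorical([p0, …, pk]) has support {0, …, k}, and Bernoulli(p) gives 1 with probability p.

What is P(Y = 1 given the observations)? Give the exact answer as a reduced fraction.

Enumerate traces; 108 have nonzero weight after conditioning:
  (X=1, Z=0, W=0, V=2, U=0, Y=1) weight 1/1800
  (X=1, Z=0, W=0, V=2, U=0, Y=3) weight 1/1800
  (X=1, Z=0, W=0, V=2, U=1, Y=1) weight 1/900
  (X=1, Z=0, W=0, V=2, U=1, Y=3) weight 1/900
  (X=1, Z=0, W=0, V=2, U=2, Y=1) weight 1/900
  (X=1, Z=0, W=0, V=2, U=2, Y=3) weight 1/900
  (X=1, Z=0, W=0, V=3, U=0, Y=1) weight 1/1800
  (X=1, Z=0, W=0, V=3, U=0, Y=3) weight 1/1800
  (X=1, Z=1, W=0, V=2, U=0, Y=0) weight 1/960
  (X=1, Z=1, W=0, V=2, U=0, Y=2) weight 1/960
  … 98 more
Group by Y:
  weight(Y=0) = 1/60
  weight(Y=1) = 1/30
  weight(Y=2) = 1/60
  weight(Y=3) = 1/30
Total weight = 1/60 + 1/30 + 1/60 + 1/30 = 1/10
P(Y=0 | obs) = 1/60 / 1/10 = 1/6
P(Y=1 | obs) = 1/30 / 1/10 = 1/3
P(Y=2 | obs) = 1/60 / 1/10 = 1/6
P(Y=3 | obs) = 1/30 / 1/10 = 1/3

P(Y = 1 | obs) = 1/3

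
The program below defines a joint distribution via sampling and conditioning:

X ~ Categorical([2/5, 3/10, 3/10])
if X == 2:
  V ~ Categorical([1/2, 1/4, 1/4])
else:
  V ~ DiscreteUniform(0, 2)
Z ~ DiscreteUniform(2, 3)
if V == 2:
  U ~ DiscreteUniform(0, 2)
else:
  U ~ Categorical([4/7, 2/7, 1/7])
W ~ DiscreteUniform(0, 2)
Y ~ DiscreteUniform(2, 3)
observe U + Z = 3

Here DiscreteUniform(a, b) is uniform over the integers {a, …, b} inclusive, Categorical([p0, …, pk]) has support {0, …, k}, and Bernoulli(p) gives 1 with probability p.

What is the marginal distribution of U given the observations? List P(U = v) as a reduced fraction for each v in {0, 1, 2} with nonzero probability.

P(U=0) = 1255/2012, P(U=1) = 757/2012

Enumerate traces; 108 have nonzero weight after conditioning:
  (X=0, V=0, Z=2, U=1, W=0, Y=2) weight 1/315
  (X=0, V=0, Z=2, U=1, W=0, Y=3) weight 1/315
  (X=0, V=0, Z=2, U=1, W=1, Y=2) weight 1/315
  (X=0, V=0, Z=2, U=1, W=1, Y=3) weight 1/315
  (X=0, V=0, Z=2, U=1, W=2, Y=2) weight 1/315
  (X=0, V=0, Z=2, U=1, W=2, Y=3) weight 1/315
  (X=0, V=0, Z=3, U=0, W=0, Y=2) weight 2/315
  (X=0, V=0, Z=3, U=0, W=0, Y=3) weight 2/315
  … 100 more
Group by U:
  weight(U=0) = 251/1008
  weight(U=1) = 757/5040
Total weight = 251/1008 + 757/5040 = 503/1260
P(U=0 | obs) = 251/1008 / 503/1260 = 1255/2012
P(U=1 | obs) = 757/5040 / 503/1260 = 757/2012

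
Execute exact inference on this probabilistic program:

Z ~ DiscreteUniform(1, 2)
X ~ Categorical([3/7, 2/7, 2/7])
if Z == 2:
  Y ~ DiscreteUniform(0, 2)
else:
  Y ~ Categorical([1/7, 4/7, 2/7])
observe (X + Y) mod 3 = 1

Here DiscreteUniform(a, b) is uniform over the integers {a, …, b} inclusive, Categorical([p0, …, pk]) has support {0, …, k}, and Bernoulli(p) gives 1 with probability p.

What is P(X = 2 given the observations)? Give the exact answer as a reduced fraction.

Enumerate traces; 6 have nonzero weight after conditioning:
  (Z=1, X=0, Y=1) weight 6/49
  (Z=1, X=1, Y=0) weight 1/49
  (Z=1, X=2, Y=2) weight 2/49
  (Z=2, X=0, Y=1) weight 1/14
  (Z=2, X=1, Y=0) weight 1/21
  (Z=2, X=2, Y=2) weight 1/21
Group by X:
  weight(X=0) = 19/98
  weight(X=1) = 10/147
  weight(X=2) = 13/147
Total weight = 19/98 + 10/147 + 13/147 = 103/294
P(X=0 | obs) = 19/98 / 103/294 = 57/103
P(X=1 | obs) = 10/147 / 103/294 = 20/103
P(X=2 | obs) = 13/147 / 103/294 = 26/103

P(X = 2 | obs) = 26/103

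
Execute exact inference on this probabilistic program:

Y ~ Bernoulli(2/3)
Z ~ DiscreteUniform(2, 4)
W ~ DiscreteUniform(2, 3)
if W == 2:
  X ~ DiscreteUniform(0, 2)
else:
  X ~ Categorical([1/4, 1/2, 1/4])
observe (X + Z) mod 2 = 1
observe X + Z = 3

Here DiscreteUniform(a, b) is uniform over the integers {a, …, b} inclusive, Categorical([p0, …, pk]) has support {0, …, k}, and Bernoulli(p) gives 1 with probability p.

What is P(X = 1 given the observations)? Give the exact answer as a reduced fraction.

Enumerate traces; 8 have nonzero weight after conditioning:
  (Y=0, Z=2, W=2, X=1) weight 1/54
  (Y=0, Z=2, W=3, X=1) weight 1/36
  (Y=0, Z=3, W=2, X=0) weight 1/54
  (Y=0, Z=3, W=3, X=0) weight 1/72
  (Y=1, Z=2, W=2, X=1) weight 1/27
  (Y=1, Z=2, W=3, X=1) weight 1/18
  (Y=1, Z=3, W=2, X=0) weight 1/27
  (Y=1, Z=3, W=3, X=0) weight 1/36
Group by X:
  weight(X=0) = 7/72
  weight(X=1) = 5/36
Total weight = 7/72 + 5/36 = 17/72
P(X=0 | obs) = 7/72 / 17/72 = 7/17
P(X=1 | obs) = 5/36 / 17/72 = 10/17

P(X = 1 | obs) = 10/17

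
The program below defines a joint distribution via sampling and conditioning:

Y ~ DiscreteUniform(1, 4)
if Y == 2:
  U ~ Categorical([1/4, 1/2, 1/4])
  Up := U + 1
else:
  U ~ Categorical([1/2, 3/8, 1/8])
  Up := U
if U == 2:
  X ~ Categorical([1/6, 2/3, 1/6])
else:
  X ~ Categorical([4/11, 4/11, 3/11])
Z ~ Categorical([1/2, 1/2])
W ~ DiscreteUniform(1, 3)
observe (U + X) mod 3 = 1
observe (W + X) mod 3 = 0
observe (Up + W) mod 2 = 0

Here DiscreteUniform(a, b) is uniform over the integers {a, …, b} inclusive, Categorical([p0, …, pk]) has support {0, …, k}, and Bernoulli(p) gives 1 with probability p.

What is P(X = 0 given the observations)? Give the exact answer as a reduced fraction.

P(X = 0 | obs) = 108/263

Enumerate traces; 14 have nonzero weight after conditioning:
  (Y=1, U=0, X=1, Z=0, W=2) weight 1/132
  (Y=1, U=0, X=1, Z=1, W=2) weight 1/132
  (Y=1, U=1, X=0, Z=0, W=3) weight 1/176
  (Y=1, U=1, X=0, Z=1, W=3) weight 1/176
  (Y=2, U=2, X=2, Z=0, W=1) weight 1/576
  (Y=2, U=2, X=2, Z=1, W=1) weight 1/576
  (Y=3, U=0, X=1, Z=0, W=2) weight 1/132
  (Y=3, U=0, X=1, Z=1, W=2) weight 1/132
  … 6 more
Group by X:
  weight(X=0) = 3/88
  weight(X=1) = 1/22
  weight(X=2) = 1/288
Total weight = 3/88 + 1/22 + 1/288 = 263/3168
P(X=0 | obs) = 3/88 / 263/3168 = 108/263
P(X=1 | obs) = 1/22 / 263/3168 = 144/263
P(X=2 | obs) = 1/288 / 263/3168 = 11/263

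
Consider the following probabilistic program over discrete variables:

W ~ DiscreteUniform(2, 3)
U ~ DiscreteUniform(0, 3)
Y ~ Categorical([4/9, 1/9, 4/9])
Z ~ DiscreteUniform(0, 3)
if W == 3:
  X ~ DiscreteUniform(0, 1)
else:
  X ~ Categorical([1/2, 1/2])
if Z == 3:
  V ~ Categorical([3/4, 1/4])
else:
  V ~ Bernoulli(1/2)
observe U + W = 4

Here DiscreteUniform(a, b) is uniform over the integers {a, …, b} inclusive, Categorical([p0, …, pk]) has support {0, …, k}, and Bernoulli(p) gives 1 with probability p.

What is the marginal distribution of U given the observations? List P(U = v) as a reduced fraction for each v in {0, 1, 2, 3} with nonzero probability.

Enumerate traces; 96 have nonzero weight after conditioning:
  (W=2, U=2, Y=0, Z=0, X=0, V=0) weight 1/288
  (W=2, U=2, Y=0, Z=0, X=0, V=1) weight 1/288
  (W=2, U=2, Y=0, Z=0, X=1, V=0) weight 1/288
  (W=2, U=2, Y=0, Z=0, X=1, V=1) weight 1/288
  (W=2, U=2, Y=0, Z=1, X=0, V=0) weight 1/288
  (W=2, U=2, Y=0, Z=1, X=0, V=1) weight 1/288
  (W=2, U=2, Y=0, Z=1, X=1, V=0) weight 1/288
  (W=2, U=2, Y=0, Z=1, X=1, V=1) weight 1/288
  (W=3, U=1, Y=0, Z=0, X=0, V=0) weight 1/288
  … 87 more
Group by U:
  weight(U=1) = 1/8
  weight(U=2) = 1/8
Total weight = 1/8 + 1/8 = 1/4
P(U=1 | obs) = 1/8 / 1/4 = 1/2
P(U=2 | obs) = 1/8 / 1/4 = 1/2

P(U=1) = 1/2, P(U=2) = 1/2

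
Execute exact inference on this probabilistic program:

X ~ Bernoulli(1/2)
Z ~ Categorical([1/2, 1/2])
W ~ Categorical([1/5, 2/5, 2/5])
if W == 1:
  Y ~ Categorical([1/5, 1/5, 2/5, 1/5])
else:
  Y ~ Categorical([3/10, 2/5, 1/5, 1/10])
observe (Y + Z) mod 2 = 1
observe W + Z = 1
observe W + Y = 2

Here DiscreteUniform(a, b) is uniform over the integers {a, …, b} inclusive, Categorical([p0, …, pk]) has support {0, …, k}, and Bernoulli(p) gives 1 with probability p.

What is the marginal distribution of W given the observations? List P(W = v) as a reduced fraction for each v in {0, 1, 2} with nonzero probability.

P(W=0) = 1/3, P(W=1) = 2/3

Enumerate traces; 4 have nonzero weight after conditioning:
  (X=0, Z=0, W=1, Y=1) weight 1/50
  (X=0, Z=1, W=0, Y=2) weight 1/100
  (X=1, Z=0, W=1, Y=1) weight 1/50
  (X=1, Z=1, W=0, Y=2) weight 1/100
Group by W:
  weight(W=0) = 1/50
  weight(W=1) = 1/25
Total weight = 1/50 + 1/25 = 3/50
P(W=0 | obs) = 1/50 / 3/50 = 1/3
P(W=1 | obs) = 1/25 / 3/50 = 2/3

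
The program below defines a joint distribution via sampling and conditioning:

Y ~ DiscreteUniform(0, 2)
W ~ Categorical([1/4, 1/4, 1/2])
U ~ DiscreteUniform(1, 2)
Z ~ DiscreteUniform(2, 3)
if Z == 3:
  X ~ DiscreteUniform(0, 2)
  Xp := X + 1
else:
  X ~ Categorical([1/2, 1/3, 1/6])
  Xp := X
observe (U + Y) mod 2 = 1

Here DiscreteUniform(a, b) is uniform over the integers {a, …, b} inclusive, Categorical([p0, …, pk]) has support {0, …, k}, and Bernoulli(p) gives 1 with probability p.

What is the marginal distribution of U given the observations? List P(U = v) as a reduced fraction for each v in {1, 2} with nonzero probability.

P(U=1) = 2/3, P(U=2) = 1/3

Enumerate traces; 54 have nonzero weight after conditioning:
  (Y=0, W=0, U=1, Z=2, X=0) weight 1/96
  (Y=0, W=0, U=1, Z=2, X=1) weight 1/144
  (Y=0, W=0, U=1, Z=2, X=2) weight 1/288
  (Y=0, W=0, U=1, Z=3, X=0) weight 1/144
  (Y=0, W=0, U=1, Z=3, X=1) weight 1/144
  (Y=0, W=0, U=1, Z=3, X=2) weight 1/144
  (Y=0, W=1, U=1, Z=2, X=0) weight 1/96
  (Y=0, W=1, U=1, Z=2, X=1) weight 1/144
  (Y=1, W=0, U=2, Z=2, X=0) weight 1/96
  … 45 more
Group by U:
  weight(U=1) = 1/3
  weight(U=2) = 1/6
Total weight = 1/3 + 1/6 = 1/2
P(U=1 | obs) = 1/3 / 1/2 = 2/3
P(U=2 | obs) = 1/6 / 1/2 = 1/3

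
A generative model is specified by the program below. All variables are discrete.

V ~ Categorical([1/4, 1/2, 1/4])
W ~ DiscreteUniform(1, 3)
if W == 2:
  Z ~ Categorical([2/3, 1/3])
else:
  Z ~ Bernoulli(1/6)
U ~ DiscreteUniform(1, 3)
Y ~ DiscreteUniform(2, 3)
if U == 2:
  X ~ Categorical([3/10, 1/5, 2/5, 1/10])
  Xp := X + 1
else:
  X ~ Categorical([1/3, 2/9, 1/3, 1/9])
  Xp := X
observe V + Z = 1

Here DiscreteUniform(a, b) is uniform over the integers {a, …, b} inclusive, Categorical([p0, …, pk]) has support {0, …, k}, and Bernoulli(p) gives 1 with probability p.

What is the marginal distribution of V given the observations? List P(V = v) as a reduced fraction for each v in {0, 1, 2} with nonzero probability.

Enumerate traces; 144 have nonzero weight after conditioning:
  (V=0, W=1, Z=1, U=1, Y=2, X=0) weight 1/1296
  (V=0, W=1, Z=1, U=1, Y=2, X=1) weight 1/1944
  (V=0, W=1, Z=1, U=1, Y=2, X=2) weight 1/1296
  (V=0, W=1, Z=1, U=1, Y=2, X=3) weight 1/3888
  (V=0, W=1, Z=1, U=1, Y=3, X=0) weight 1/1296
  (V=0, W=1, Z=1, U=1, Y=3, X=1) weight 1/1944
  (V=0, W=1, Z=1, U=1, Y=3, X=2) weight 1/1296
  (V=0, W=1, Z=1, U=1, Y=3, X=3) weight 1/3888
  (V=1, W=1, Z=0, U=1, Y=2, X=0) weight 5/648
  … 135 more
Group by V:
  weight(V=0) = 1/18
  weight(V=1) = 7/18
Total weight = 1/18 + 7/18 = 4/9
P(V=0 | obs) = 1/18 / 4/9 = 1/8
P(V=1 | obs) = 7/18 / 4/9 = 7/8

P(V=0) = 1/8, P(V=1) = 7/8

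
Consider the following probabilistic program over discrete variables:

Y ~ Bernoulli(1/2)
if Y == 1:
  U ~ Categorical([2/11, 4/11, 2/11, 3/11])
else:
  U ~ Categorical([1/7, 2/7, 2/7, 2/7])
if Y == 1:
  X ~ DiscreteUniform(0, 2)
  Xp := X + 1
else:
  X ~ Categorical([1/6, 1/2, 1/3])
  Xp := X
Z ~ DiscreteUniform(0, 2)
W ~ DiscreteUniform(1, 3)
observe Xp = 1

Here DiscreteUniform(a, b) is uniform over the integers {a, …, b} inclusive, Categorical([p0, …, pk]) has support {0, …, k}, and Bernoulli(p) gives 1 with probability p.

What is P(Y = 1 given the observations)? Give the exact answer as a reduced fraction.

P(Y = 1 | obs) = 2/5

Enumerate traces; 72 have nonzero weight after conditioning:
  (Y=0, U=0, X=1, Z=0, W=1) weight 1/252
  (Y=0, U=0, X=1, Z=0, W=2) weight 1/252
  (Y=0, U=0, X=1, Z=0, W=3) weight 1/252
  (Y=0, U=0, X=1, Z=1, W=1) weight 1/252
  (Y=0, U=0, X=1, Z=1, W=2) weight 1/252
  (Y=0, U=0, X=1, Z=1, W=3) weight 1/252
  (Y=0, U=0, X=1, Z=2, W=1) weight 1/252
  (Y=0, U=0, X=1, Z=2, W=2) weight 1/252
  (Y=1, U=0, X=0, Z=0, W=1) weight 1/297
  … 63 more
Group by Y:
  weight(Y=0) = 1/4
  weight(Y=1) = 1/6
Total weight = 1/4 + 1/6 = 5/12
P(Y=0 | obs) = 1/4 / 5/12 = 3/5
P(Y=1 | obs) = 1/6 / 5/12 = 2/5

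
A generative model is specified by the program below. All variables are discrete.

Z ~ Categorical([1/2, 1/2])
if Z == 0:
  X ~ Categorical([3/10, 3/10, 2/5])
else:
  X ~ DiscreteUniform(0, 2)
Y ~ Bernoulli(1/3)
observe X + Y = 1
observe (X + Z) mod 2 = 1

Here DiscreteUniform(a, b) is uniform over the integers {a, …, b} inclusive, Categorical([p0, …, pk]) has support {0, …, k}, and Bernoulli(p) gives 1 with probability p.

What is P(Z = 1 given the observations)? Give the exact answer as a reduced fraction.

Enumerate traces; 2 have nonzero weight after conditioning:
  (Z=0, X=1, Y=0) weight 1/10
  (Z=1, X=0, Y=1) weight 1/18
Group by Z:
  weight(Z=0) = 1/10
  weight(Z=1) = 1/18
Total weight = 1/10 + 1/18 = 7/45
P(Z=0 | obs) = 1/10 / 7/45 = 9/14
P(Z=1 | obs) = 1/18 / 7/45 = 5/14

P(Z = 1 | obs) = 5/14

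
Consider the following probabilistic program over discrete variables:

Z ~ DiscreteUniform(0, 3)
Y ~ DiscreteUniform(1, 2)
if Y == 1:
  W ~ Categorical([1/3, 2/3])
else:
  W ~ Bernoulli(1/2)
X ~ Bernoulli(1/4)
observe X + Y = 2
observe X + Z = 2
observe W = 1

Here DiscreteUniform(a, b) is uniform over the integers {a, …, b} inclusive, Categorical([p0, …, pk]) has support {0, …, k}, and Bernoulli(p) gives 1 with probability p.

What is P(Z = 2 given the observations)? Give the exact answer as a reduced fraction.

Enumerate traces; 2 have nonzero weight after conditioning:
  (Z=1, Y=1, W=1, X=1) weight 1/48
  (Z=2, Y=2, W=1, X=0) weight 3/64
Group by Z:
  weight(Z=1) = 1/48
  weight(Z=2) = 3/64
Total weight = 1/48 + 3/64 = 13/192
P(Z=1 | obs) = 1/48 / 13/192 = 4/13
P(Z=2 | obs) = 3/64 / 13/192 = 9/13

P(Z = 2 | obs) = 9/13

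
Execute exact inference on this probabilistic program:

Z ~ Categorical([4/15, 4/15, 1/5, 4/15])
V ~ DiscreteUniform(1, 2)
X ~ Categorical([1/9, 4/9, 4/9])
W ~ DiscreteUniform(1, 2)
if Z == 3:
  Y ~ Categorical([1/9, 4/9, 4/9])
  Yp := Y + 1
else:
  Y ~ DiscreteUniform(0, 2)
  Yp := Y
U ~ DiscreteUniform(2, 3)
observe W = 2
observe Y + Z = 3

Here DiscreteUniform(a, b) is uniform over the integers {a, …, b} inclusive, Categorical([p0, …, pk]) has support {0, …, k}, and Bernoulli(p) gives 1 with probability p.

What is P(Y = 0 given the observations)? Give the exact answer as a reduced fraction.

P(Y = 0 | obs) = 4/25

Enumerate traces; 36 have nonzero weight after conditioning:
  (Z=1, V=1, X=0, W=2, Y=2, U=2) weight 1/810
  (Z=1, V=1, X=0, W=2, Y=2, U=3) weight 1/810
  (Z=1, V=1, X=1, W=2, Y=2, U=2) weight 2/405
  (Z=1, V=1, X=1, W=2, Y=2, U=3) weight 2/405
  (Z=1, V=1, X=2, W=2, Y=2, U=2) weight 2/405
  (Z=1, V=1, X=2, W=2, Y=2, U=3) weight 2/405
  (Z=1, V=2, X=0, W=2, Y=2, U=2) weight 1/810
  (Z=1, V=2, X=0, W=2, Y=2, U=3) weight 1/810
  (Z=2, V=1, X=0, W=2, Y=1, U=2) weight 1/1080
  (Z=3, V=1, X=0, W=2, Y=0, U=2) weight 1/2430
  … 26 more
Group by Y:
  weight(Y=0) = 2/135
  weight(Y=1) = 1/30
  weight(Y=2) = 2/45
Total weight = 2/135 + 1/30 + 2/45 = 5/54
P(Y=0 | obs) = 2/135 / 5/54 = 4/25
P(Y=1 | obs) = 1/30 / 5/54 = 9/25
P(Y=2 | obs) = 2/45 / 5/54 = 12/25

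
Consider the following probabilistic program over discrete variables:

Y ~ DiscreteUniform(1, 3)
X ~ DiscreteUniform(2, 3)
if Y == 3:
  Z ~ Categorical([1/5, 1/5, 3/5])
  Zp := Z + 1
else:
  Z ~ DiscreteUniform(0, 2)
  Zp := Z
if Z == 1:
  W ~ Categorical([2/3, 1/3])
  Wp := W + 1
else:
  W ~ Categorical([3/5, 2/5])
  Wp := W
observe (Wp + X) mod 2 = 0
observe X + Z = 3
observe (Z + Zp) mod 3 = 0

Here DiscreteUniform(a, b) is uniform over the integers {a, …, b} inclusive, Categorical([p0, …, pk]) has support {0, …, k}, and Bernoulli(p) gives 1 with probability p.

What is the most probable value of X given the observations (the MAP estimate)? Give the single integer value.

Enumerate traces; 3 have nonzero weight after conditioning:
  (Y=1, X=3, Z=0, W=1) weight 1/45
  (Y=2, X=3, Z=0, W=1) weight 1/45
  (Y=3, X=2, Z=1, W=1) weight 1/90
Group by X:
  weight(X=2) = 1/90
  weight(X=3) = 2/45
Total weight = 1/90 + 2/45 = 1/18
P(X=2 | obs) = 1/90 / 1/18 = 1/5
P(X=3 | obs) = 2/45 / 1/18 = 4/5
argmax = 3

argmax_v P(X = v | obs) = 3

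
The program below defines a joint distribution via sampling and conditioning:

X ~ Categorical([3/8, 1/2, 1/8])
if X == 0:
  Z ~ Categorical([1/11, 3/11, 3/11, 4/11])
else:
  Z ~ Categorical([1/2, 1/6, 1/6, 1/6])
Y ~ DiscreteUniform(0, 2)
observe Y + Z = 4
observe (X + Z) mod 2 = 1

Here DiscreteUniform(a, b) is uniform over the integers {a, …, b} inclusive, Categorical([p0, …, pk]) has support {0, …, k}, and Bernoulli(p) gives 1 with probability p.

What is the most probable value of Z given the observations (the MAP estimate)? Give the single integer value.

argmax_v P(Z = v | obs) = 3

Enumerate traces; 3 have nonzero weight after conditioning:
  (X=0, Z=3, Y=1) weight 1/22
  (X=1, Z=2, Y=2) weight 1/36
  (X=2, Z=3, Y=1) weight 1/144
Group by Z:
  weight(Z=2) = 1/36
  weight(Z=3) = 83/1584
Total weight = 1/36 + 83/1584 = 127/1584
P(Z=2 | obs) = 1/36 / 127/1584 = 44/127
P(Z=3 | obs) = 83/1584 / 127/1584 = 83/127
argmax = 3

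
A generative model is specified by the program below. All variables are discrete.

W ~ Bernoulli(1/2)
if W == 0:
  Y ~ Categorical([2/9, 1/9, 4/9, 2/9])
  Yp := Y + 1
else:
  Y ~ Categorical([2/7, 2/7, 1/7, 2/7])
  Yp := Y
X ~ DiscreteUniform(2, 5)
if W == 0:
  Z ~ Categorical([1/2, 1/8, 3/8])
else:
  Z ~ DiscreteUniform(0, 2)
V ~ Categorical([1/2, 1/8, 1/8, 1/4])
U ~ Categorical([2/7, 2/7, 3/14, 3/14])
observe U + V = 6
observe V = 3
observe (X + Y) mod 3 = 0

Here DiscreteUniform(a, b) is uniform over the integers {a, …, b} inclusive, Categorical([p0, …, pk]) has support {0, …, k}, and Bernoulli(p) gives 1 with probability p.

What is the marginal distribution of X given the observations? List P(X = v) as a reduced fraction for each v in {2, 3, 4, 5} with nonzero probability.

P(X=2) = 25/151, P(X=3) = 64/151, P(X=4) = 37/151, P(X=5) = 25/151

Enumerate traces; 30 have nonzero weight after conditioning:
  (W=0, Y=0, X=3, Z=0, V=3, U=3) weight 1/1344
  (W=0, Y=0, X=3, Z=1, V=3, U=3) weight 1/5376
  (W=0, Y=0, X=3, Z=2, V=3, U=3) weight 1/1792
  (W=0, Y=1, X=2, Z=0, V=3, U=3) weight 1/2688
  (W=0, Y=1, X=2, Z=1, V=3, U=3) weight 1/10752
  (W=0, Y=1, X=2, Z=2, V=3, U=3) weight 1/3584
  (W=0, Y=1, X=5, Z=0, V=3, U=3) weight 1/2688
  (W=0, Y=1, X=5, Z=1, V=3, U=3) weight 1/10752
  (W=0, Y=2, X=4, Z=0, V=3, U=3) weight 1/672
  … 21 more
Group by X:
  weight(X=2) = 25/9408
  weight(X=3) = 1/147
  weight(X=4) = 37/9408
  weight(X=5) = 25/9408
Total weight = 25/9408 + 1/147 + 37/9408 + 25/9408 = 151/9408
P(X=2 | obs) = 25/9408 / 151/9408 = 25/151
P(X=3 | obs) = 1/147 / 151/9408 = 64/151
P(X=4 | obs) = 37/9408 / 151/9408 = 37/151
P(X=5 | obs) = 25/9408 / 151/9408 = 25/151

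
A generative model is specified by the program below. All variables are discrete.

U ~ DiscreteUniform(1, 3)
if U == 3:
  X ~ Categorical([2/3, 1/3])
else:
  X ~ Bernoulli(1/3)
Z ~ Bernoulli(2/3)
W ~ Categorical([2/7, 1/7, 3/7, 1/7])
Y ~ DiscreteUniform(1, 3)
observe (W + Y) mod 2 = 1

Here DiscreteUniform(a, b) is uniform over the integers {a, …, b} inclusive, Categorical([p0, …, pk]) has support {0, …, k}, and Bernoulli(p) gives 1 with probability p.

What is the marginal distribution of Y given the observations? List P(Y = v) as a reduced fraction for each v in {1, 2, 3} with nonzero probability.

Enumerate traces; 72 have nonzero weight after conditioning:
  (U=1, X=0, Z=0, W=0, Y=1) weight 4/567
  (U=1, X=0, Z=0, W=0, Y=3) weight 4/567
  (U=1, X=0, Z=0, W=1, Y=2) weight 2/567
  (U=1, X=0, Z=0, W=2, Y=1) weight 2/189
  (U=1, X=0, Z=0, W=2, Y=3) weight 2/189
  (U=1, X=0, Z=0, W=3, Y=2) weight 2/567
  (U=1, X=0, Z=1, W=0, Y=1) weight 8/567
  (U=1, X=0, Z=1, W=0, Y=3) weight 8/567
  … 64 more
Group by Y:
  weight(Y=1) = 5/21
  weight(Y=2) = 2/21
  weight(Y=3) = 5/21
Total weight = 5/21 + 2/21 + 5/21 = 4/7
P(Y=1 | obs) = 5/21 / 4/7 = 5/12
P(Y=2 | obs) = 2/21 / 4/7 = 1/6
P(Y=3 | obs) = 5/21 / 4/7 = 5/12

P(Y=1) = 5/12, P(Y=2) = 1/6, P(Y=3) = 5/12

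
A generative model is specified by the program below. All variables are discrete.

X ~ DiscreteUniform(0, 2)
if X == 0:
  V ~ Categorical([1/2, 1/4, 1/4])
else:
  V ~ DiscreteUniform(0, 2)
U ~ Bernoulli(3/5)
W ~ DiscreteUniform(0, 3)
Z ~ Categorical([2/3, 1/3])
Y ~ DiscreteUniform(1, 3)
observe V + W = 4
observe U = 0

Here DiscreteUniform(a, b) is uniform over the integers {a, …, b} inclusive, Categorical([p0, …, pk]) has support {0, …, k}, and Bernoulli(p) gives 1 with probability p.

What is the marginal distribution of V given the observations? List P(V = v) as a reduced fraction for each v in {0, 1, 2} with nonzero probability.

Enumerate traces; 36 have nonzero weight after conditioning:
  (X=0, V=1, U=0, W=3, Z=0, Y=1) weight 1/540
  (X=0, V=1, U=0, W=3, Z=0, Y=2) weight 1/540
  (X=0, V=1, U=0, W=3, Z=0, Y=3) weight 1/540
  (X=0, V=1, U=0, W=3, Z=1, Y=1) weight 1/1080
  (X=0, V=1, U=0, W=3, Z=1, Y=2) weight 1/1080
  (X=0, V=1, U=0, W=3, Z=1, Y=3) weight 1/1080
  (X=0, V=2, U=0, W=2, Z=0, Y=1) weight 1/540
  (X=0, V=2, U=0, W=2, Z=0, Y=2) weight 1/540
  … 28 more
Group by V:
  weight(V=1) = 11/360
  weight(V=2) = 11/360
Total weight = 11/360 + 11/360 = 11/180
P(V=1 | obs) = 11/360 / 11/180 = 1/2
P(V=2 | obs) = 11/360 / 11/180 = 1/2

P(V=1) = 1/2, P(V=2) = 1/2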